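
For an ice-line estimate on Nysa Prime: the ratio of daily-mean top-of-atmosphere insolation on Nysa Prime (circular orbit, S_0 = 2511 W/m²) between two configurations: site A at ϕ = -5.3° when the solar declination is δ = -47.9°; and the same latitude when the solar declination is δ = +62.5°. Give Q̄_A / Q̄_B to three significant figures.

Q̄_A / Q̄_B ≈ 2.30

— Configuration A (ϕ=-5.3°):
cos h₀ = −tan(-5.3°) tan(-47.900°) = -0.1027, h₀ = 1.6736 rad.
Bracket: h₀ sin ϕ sin δ + cos ϕ cos δ sin h₀ = 1.6736×-0.09237×-0.74198 + 0.99572×0.67043×0.99472 = 0.114703 + 0.664036 = 0.778739.
Q̄ = (S_0/π) × [bracket] = (2511/π) × 0.778739 = 622.43 W/m².
— Configuration B (ϕ=-5.3°):
cos h₀ = −tan(-5.3°) tan(+62.500°) = 0.1782, h₀ = 1.3916 rad.
Bracket: h₀ sin ϕ sin δ + cos ϕ cos δ sin h₀ = 1.3916×-0.09237×0.88701 + 0.99572×0.46175×0.98399 = -0.114018 + 0.452413 = 0.338395.
Q̄ = (S_0/π) × [bracket] = (2511/π) × 0.338395 = 270.47 W/m².
Ratio Q̄_A / Q̄_B = 622.43 / 270.47 = 2.301.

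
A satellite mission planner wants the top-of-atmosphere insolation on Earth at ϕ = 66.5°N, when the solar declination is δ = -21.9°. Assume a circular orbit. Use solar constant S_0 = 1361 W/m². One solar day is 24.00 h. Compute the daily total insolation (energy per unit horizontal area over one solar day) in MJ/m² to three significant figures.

cos h₀ = −tan(+66.5°) tan(-21.900°) = 0.9245, h₀ = 0.3910 rad.
Bracket: h₀ sin ϕ sin δ + cos ϕ cos δ sin h₀ = 0.3910×0.91706×-0.37299 + 0.39875×0.92784×0.38111 = -0.133743 + 0.141002 = 0.007259.
Q̄ = (S_0/π) × [bracket] = (1361/π) × 0.007259 = 3.1447 W/m².
Daily total = Q̄ × 24.00 h × 3600 s/h = 3.1447 × 24.00 × 3600 / 10⁶ = 0.2717 MJ/m².

0.272 MJ/m²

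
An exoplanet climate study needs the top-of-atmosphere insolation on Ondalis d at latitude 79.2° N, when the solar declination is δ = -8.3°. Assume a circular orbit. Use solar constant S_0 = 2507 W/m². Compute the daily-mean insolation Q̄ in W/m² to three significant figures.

cos h₀ = −tan(+79.2°) tan(-8.300°) = 0.7648, h₀ = 0.7001 rad.
Bracket: h₀ sin ϕ sin δ + cos ϕ cos δ sin h₀ = 0.7001×0.98229×-0.14436 + 0.18738×0.98953×0.64432 = -0.099277 + 0.119469 = 0.020192.
Q̄ = (S_0/π) × [bracket] = (2507/π) × 0.020192 = 16.11 W/m².

Q̄ ≈ 16.1 W/m²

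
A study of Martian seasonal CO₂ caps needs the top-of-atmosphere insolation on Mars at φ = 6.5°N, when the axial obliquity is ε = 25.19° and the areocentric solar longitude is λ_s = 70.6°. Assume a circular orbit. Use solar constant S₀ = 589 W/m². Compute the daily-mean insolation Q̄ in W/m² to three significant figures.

sin δ = sin 25.19° × sin 70.6° = 0.40146, so δ = +23.669°.
cos H₀ = −tan(+6.5°) tan(+23.669°) = -0.0499, H₀ = 1.6208 rad.
Bracket: H₀ sin φ sin δ + cos φ cos δ sin H₀ = 1.6208×0.11320×0.40146 + 0.99357×0.91588×0.99875 = 0.073658 + 0.908853 = 0.982511.
Q̄ = (S₀/π) × [bracket] = (589/π) × 0.982511 = 184.2 W/m².

Q̄ ≈ 184 W/m²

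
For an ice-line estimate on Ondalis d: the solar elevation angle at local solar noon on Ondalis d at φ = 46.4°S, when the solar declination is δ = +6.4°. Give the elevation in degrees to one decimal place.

37.2°

At local noon the hour angle is zero, so the zenith angle equals |φ − δ| = |-46.4° − (+6.400°)| = 52.800°.
Elevation = 90° − 52.800° = 37.2°.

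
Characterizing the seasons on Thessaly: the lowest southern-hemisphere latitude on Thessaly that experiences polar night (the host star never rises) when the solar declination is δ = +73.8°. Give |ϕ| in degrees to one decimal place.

|ϕ| = 16.2°

Polar night requires cos h₀ = −tan ϕ tan δ ≥ 1, i.e. tan ϕ tan δ ≤ −1.
The boundary is |tan ϕ| · |tan δ| = 1, so |ϕ| = 90° − |δ| = 90° − 73.8° = 16.2° in the southern hemisphere.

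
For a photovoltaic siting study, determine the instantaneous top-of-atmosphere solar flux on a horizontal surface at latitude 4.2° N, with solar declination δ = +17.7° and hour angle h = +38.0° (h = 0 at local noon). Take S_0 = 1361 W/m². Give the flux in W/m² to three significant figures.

cos θ_z = sin ϕ sin δ + cos ϕ cos δ cos h = 0.022267 + 0.748691 = 0.770958.
Flux = S_0 · cos θ_z = 1361 × 0.770958 = 1049 W/m².

1.05e+03 W/m²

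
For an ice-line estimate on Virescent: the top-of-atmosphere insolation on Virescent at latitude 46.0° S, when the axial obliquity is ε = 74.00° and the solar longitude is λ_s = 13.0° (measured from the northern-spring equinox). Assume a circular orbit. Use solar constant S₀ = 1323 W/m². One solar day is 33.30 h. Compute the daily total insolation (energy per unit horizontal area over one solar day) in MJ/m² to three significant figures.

22.8 MJ/m²

Solar declination: sin δ = sin ε · sin λ_s = sin 74.00° × sin 13.0° = 0.21624, so δ = +12.488°.
cos H₀ = −tan(-46.0°) tan(+12.488°) = 0.2293, H₀ = 1.3394 rad.
Bracket: H₀ sin φ sin δ + cos φ cos δ sin H₀ = 1.3394×-0.71934×0.21624 + 0.69466×0.97634×0.97334 = -0.208344 + 0.660143 = 0.451799.
Q̄ = (S₀/π) × [bracket] = (1323/π) × 0.451799 = 190.26 W/m².
Daily total = Q̄ × 33.30 h × 3600 s/h = 190.26 × 33.30 × 3600 / 10⁶ = 22.81 MJ/m².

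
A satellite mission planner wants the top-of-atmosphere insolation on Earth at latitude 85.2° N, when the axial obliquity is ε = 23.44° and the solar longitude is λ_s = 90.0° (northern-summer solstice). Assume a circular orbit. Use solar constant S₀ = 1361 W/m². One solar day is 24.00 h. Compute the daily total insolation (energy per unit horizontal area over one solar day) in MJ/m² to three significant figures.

46.6 MJ/m²

Solar declination: sin δ = sin ε · sin λ_s = sin 23.44° × sin 90.0° = 0.39779, so δ = +23.440°.
cos H₀ = −tan(+85.2°) tan(+23.440°) = -5.1632 ≤ −1 ⇒ polar day, H₀ = π.
Bracket: H₀ sin φ sin δ + cos φ cos δ sin H₀ = 3.1416×0.99649×0.39779 + 0.08368×0.91748×0.00000 = 1.245311 + 0.000000 = 1.245311.
Q̄ = (S₀/π) × [bracket] = (1361/π) × 1.245311 = 539.49 W/m².
Daily total = Q̄ × 24.00 h × 3600 s/h = 539.49 × 24.00 × 3600 / 10⁶ = 46.61 MJ/m².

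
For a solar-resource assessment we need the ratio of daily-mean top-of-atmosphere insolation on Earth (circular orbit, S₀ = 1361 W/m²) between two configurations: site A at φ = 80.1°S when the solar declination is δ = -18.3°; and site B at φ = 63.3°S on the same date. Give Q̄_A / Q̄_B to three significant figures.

— Configuration A (φ=-80.1°):
cos H₀ = −tan(-80.1°) tan(-18.300°) = -1.8949 ≤ −1 ⇒ polar day, H₀ = π.
Bracket: H₀ sin φ sin δ + cos φ cos δ sin H₀ = 3.1416×-0.98511×-0.31399 + 0.17193×0.94943×0.00000 = 0.971743 + 0.000000 = 0.971743.
Q̄ = (S₀/π) × [bracket] = (1361/π) × 0.971743 = 420.98 W/m².
— Configuration B (φ=-63.3°):
cos H₀ = −tan(-63.3°) tan(-18.300°) = -0.6576, H₀ = 2.2884 rad.
Bracket: H₀ sin φ sin δ + cos φ cos δ sin H₀ = 2.2884×-0.89337×-0.31399 + 0.44932×0.94943×0.75340 = 0.641917 + 0.321399 = 0.963316.
Q̄ = (S₀/π) × [bracket] = (1361/π) × 0.963316 = 417.33 W/m².
Ratio Q̄_A / Q̄_B = 420.98 / 417.33 = 1.009.

Q̄_A / Q̄_B ≈ 1.01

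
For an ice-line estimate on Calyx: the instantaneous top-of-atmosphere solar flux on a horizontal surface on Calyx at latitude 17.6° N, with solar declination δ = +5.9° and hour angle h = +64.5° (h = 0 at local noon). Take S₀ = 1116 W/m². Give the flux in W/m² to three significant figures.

cos θ_z = sin φ sin δ + cos φ cos δ cos h = 0.031081 + 0.408185 = 0.439266.
Flux = S₀ · cos θ_z = 1116 × 0.439266 = 490.2 W/m².

490 W/m²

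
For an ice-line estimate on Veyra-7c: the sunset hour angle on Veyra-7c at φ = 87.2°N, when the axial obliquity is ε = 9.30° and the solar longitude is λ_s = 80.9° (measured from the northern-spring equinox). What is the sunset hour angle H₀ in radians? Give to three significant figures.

H₀ = 3.14 rad

Solar declination: sin δ = sin ε · sin λ_s = sin 9.30° × sin 80.9° = 0.15957, so δ = +9.182°.
Sunrise equation: cos H₀ = −tan φ · tan δ = -3.3050 ≤ −1, so the host star never sets (polar day) and H₀ = π.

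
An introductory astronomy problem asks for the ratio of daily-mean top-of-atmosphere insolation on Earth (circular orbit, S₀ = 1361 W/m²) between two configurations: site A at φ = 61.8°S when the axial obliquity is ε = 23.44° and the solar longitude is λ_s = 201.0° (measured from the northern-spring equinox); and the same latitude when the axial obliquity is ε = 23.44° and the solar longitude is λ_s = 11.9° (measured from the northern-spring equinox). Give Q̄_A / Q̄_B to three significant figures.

Q̄_A / Q̄_B ≈ 1.88

— Configuration A (φ=-61.8°):
Solar declination: sin δ = sin ε · sin λ_s = sin 23.44° × sin 201.0° = -0.14255, so δ = -8.196°.
cos H₀ = −tan(-61.8°) tan(-8.196°) = -0.2686, H₀ = 1.8427 rad.
Bracket: H₀ sin φ sin δ + cos φ cos δ sin H₀ = 1.8427×-0.88130×-0.14255 + 0.47255×0.98979×0.96325 = 0.231497 + 0.450536 = 0.682033.
Q̄ = (S₀/π) × [bracket] = (1361/π) × 0.682033 = 295.47 W/m².
— Configuration B (φ=-61.8°):
Solar declination: sin δ = sin ε · sin λ_s = sin 23.44° × sin 11.9° = 0.08203, so δ = +4.705°.
cos H₀ = −tan(-61.8°) tan(+4.705°) = 0.1535, H₀ = 1.4167 rad.
Bracket: H₀ sin φ sin δ + cos φ cos δ sin H₀ = 1.4167×-0.88130×0.08203 + 0.47255×0.99663×0.98815 = -0.102418 + 0.465377 = 0.362959.
Q̄ = (S₀/π) × [bracket] = (1361/π) × 0.362959 = 157.24 W/m².
Ratio Q̄_A / Q̄_B = 295.47 / 157.24 = 1.879.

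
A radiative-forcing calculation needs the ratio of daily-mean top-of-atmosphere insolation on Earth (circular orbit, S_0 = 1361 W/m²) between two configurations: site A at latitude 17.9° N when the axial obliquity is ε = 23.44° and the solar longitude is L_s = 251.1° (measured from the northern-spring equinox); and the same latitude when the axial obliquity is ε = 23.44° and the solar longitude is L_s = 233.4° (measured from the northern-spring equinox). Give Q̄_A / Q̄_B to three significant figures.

Q̄_A / Q̄_B ≈ 0.940

— Configuration A (ϕ=+17.9°):
Solar declination: sin δ = sin ε · sin L_s = sin 23.44° × sin 251.1° = -0.37634, so δ = -22.107°.
cos h₀ = −tan(+17.9°) tan(-22.107°) = 0.1312, h₀ = 1.4392 rad.
Bracket: h₀ sin ϕ sin δ + cos ϕ cos δ sin h₀ = 1.4392×0.30736×-0.37634 + 0.95159×0.92648×0.99136 = -0.166475 + 0.874012 = 0.707537.
Q̄ = (S_0/π) × [bracket] = (1361/π) × 0.707537 = 306.52 W/m².
— Configuration B (ϕ=+17.9°):
Solar declination: sin δ = sin ε · sin L_s = sin 23.44° × sin 233.4° = -0.31935, so δ = -18.624°.
cos h₀ = −tan(+17.9°) tan(-18.624°) = 0.1088, h₀ = 1.4617 rad.
Bracket: h₀ sin ϕ sin δ + cos ϕ cos δ sin h₀ = 1.4617×0.30736×-0.31935 + 0.95159×0.94764×0.99406 = -0.143474 + 0.896408 = 0.752934.
Q̄ = (S_0/π) × [bracket] = (1361/π) × 0.752934 = 326.19 W/m².
Ratio Q̄_A / Q̄_B = 306.52 / 326.19 = 0.9397.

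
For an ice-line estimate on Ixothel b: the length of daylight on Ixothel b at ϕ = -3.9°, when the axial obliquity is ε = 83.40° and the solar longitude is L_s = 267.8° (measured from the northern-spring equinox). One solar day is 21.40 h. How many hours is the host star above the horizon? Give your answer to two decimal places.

14.74 h

Solar declination: sin δ = sin ε · sin L_s = sin 83.40° × sin 267.8° = -0.99264, so δ = -83.045°.
cos h₀ = −tan ϕ · tan δ = −tan(-3.9°) × tan(-83.045°) = -0.5588, so h₀ = 2.1638 rad = 123.97°.
Daylight = 2h₀/(2π) × 21.40 h = (2.1638/π) × 21.40 = 14.74 h.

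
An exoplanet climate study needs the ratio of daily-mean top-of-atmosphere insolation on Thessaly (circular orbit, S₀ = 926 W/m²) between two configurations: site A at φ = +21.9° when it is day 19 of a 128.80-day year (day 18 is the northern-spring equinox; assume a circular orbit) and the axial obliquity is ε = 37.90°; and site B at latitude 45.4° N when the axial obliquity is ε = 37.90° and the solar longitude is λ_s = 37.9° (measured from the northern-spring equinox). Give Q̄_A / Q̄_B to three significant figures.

Q̄_A / Q̄_B ≈ 0.837

— Configuration A (φ=+21.9°):
Solar longitude: λ_s = 360° × (19 − 18)/128.80 = 2.795°.
sin δ = sin 37.90° × sin 2.795° = 0.02995, so δ = +1.717°.
cos H₀ = −tan(+21.9°) tan(+1.717°) = -0.0120, H₀ = 1.5828 rad.
Bracket: H₀ sin φ sin δ + cos φ cos δ sin H₀ = 1.5828×0.37299×0.02995 + 0.92784×0.99955×0.99993 = 0.017682 + 0.927358 = 0.945040.
Q̄ = (S₀/π) × [bracket] = (926/π) × 0.945040 = 278.56 W/m².
— Configuration B (φ=+45.4°):
Solar declination: sin δ = sin ε · sin λ_s = sin 37.90° × sin 37.9° = 0.37735, so δ = +22.169°.
cos H₀ = −tan(+45.4°) tan(+22.169°) = -0.4132, H₀ = 1.9968 rad.
Bracket: H₀ sin φ sin δ + cos φ cos δ sin H₀ = 1.9968×0.71203×0.37735 + 0.70215×0.92607×0.91064 = 0.536509 + 0.592135 = 1.128644.
Q̄ = (S₀/π) × [bracket] = (926/π) × 1.128644 = 332.67 W/m².
Ratio Q̄_A / Q̄_B = 278.56 / 332.67 = 0.8373.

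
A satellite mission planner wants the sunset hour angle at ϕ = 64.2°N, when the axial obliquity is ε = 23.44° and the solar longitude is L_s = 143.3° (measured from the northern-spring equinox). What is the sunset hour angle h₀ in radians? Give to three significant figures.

h₀ = 2.10 rad

Solar declination: sin δ = sin ε · sin L_s = sin 23.44° × sin 143.3° = 0.23773, so δ = +13.753°.
cos h₀ = −tan ϕ · tan δ = −tan(+64.2°) × tan(+13.753°) = -0.5063, so h₀ = 2.1017 rad = 120.42°.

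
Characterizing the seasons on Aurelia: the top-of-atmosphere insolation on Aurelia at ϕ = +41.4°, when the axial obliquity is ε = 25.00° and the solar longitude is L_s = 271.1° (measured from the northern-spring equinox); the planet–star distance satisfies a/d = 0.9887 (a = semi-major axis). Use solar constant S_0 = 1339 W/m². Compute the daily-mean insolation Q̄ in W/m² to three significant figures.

Q̄ ≈ 125 W/m²

Solar declination: sin δ = sin ε · sin L_s = sin 25.00° × sin 271.1° = -0.42254, so δ = -24.995°.
cos h₀ = −tan(+41.4°) tan(-24.995°) = 0.4110, h₀ = 1.1472 rad.
Bracket: h₀ sin ϕ sin δ + cos ϕ cos δ sin h₀ = 1.1472×0.66131×-0.42254 + 0.75011×0.90634×0.91163 = -0.320562 + 0.619776 = 0.299214.
Inverse-square distance factor (a/d)² = 0.9887² = 0.977528.
Q̄ = (S_0/π) × 0.977528 × [bracket] = (1339/π) × 0.977528 × 0.299214 = 124.7 W/m².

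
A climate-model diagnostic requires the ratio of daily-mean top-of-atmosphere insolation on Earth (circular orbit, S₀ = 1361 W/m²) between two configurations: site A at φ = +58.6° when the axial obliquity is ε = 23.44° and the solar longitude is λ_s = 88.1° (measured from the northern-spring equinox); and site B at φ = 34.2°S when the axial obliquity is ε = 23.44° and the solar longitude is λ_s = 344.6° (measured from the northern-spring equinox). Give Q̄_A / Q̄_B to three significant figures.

— Configuration A (φ=+58.6°):
Solar declination: sin δ = sin ε · sin λ_s = sin 23.44° × sin 88.1° = 0.39757, so δ = +23.426°.
cos H₀ = −tan(+58.6°) tan(+23.426°) = -0.7098, H₀ = 2.3601 rad.
Bracket: H₀ sin φ sin δ + cos φ cos δ sin H₀ = 2.3601×0.85355×0.39757 + 0.52101×0.91757×0.70437 = 0.800890 + 0.336733 = 1.137623.
Q̄ = (S₀/π) × [bracket] = (1361/π) × 1.137623 = 492.84 W/m².
— Configuration B (φ=-34.2°):
Solar declination: sin δ = sin ε · sin λ_s = sin 23.44° × sin 344.6° = -0.10564, so δ = -6.064°.
cos H₀ = −tan(-34.2°) tan(-6.064°) = -0.0722, H₀ = 1.6431 rad.
Bracket: H₀ sin φ sin δ + cos φ cos δ sin H₀ = 1.6431×-0.56208×-0.10564 + 0.82708×0.99440×0.99739 = 0.097564 + 0.820302 = 0.917866.
Q̄ = (S₀/π) × [bracket] = (1361/π) × 0.917866 = 397.64 W/m².
Ratio Q̄_A / Q̄_B = 492.84 / 397.64 = 1.239.

Q̄_A / Q̄_B ≈ 1.24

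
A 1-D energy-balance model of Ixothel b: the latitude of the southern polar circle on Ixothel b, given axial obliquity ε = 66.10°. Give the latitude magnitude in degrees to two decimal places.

23.90°

The polar circle is the lowest latitude that experiences at least one full rotation of continuous darkness at the northern-summer solstice; it lies at |ϕ| = 90° − ε = 90° − 66.10° = 23.90°.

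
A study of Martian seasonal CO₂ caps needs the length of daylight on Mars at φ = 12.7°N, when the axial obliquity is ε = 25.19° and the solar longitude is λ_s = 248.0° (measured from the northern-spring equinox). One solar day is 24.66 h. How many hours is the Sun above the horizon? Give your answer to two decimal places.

11.57 h

Solar declination: sin δ = sin ε · sin λ_s = sin 25.19° × sin 248.0° = -0.39463, so δ = -23.243°.
cos H₀ = −tan φ · tan δ = −tan(+12.7°) × tan(-23.243°) = 0.0968, so H₀ = 1.4739 rad = 84.45°.
Daylight = 2H₀/(2π) × 24.66 h = (1.4739/π) × 24.66 = 11.57 h.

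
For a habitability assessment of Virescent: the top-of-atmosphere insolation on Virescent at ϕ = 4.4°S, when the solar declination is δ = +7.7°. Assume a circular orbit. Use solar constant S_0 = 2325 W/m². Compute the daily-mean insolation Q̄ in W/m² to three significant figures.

cos h₀ = −tan(-4.4°) tan(+7.700°) = 0.0104, h₀ = 1.5604 rad.
Bracket: h₀ sin ϕ sin δ + cos ϕ cos δ sin h₀ = 1.5604×-0.07672×0.13399 + 0.99705×0.99098×0.99995 = -0.016040 + 0.988007 = 0.971967.
Q̄ = (S_0/π) × [bracket] = (2325/π) × 0.971967 = 719.3 W/m².

Q̄ ≈ 719 W/m²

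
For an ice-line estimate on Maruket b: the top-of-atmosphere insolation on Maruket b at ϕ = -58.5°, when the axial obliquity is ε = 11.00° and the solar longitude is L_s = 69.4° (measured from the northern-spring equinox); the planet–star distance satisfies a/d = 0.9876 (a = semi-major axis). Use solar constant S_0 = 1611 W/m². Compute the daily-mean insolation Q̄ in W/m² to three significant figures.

Solar declination: sin δ = sin ε · sin L_s = sin 11.00° × sin 69.4° = 0.17861, so δ = +10.289°.
cos h₀ = −tan(-58.5°) tan(+10.289°) = 0.2962, h₀ = 1.2701 rad.
Bracket: h₀ sin ϕ sin δ + cos ϕ cos δ sin h₀ = 1.2701×-0.85264×0.17861 + 0.52250×0.98392×0.95512 = -0.193424 + 0.491025 = 0.297601.
Inverse-square distance factor (a/d)² = 0.9876² = 0.975354.
Q̄ = (S_0/π) × 0.975354 × [bracket] = (1611/π) × 0.975354 × 0.297601 = 148.8 W/m².

Q̄ ≈ 149 W/m²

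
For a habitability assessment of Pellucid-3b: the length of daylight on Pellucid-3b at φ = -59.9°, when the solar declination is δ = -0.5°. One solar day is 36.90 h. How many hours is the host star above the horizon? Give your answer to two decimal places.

18.63 h

cos H₀ = −tan φ · tan δ = −tan(-59.9°) × tan(-0.500°) = -0.0151, so H₀ = 1.5859 rad = 90.86°.
Daylight = 2H₀/(2π) × 36.90 h = (1.5859/π) × 36.90 = 18.63 h.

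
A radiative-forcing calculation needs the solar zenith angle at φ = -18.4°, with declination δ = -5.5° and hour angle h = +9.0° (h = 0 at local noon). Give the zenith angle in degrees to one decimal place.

cos θ_z = sin φ sin δ + cos φ cos δ cos h = 0.030254 + 0.932879 = 0.963133.
θ_z = arccos(0.963133) = 15.6°.

θ_z = 15.6°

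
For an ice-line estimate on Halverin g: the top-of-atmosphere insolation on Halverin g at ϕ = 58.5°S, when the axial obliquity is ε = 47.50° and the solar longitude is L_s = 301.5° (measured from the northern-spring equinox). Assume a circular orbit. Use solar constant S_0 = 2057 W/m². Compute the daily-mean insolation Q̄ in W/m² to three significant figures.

Solar declination: sin δ = sin ε · sin L_s = sin 47.50° × sin 301.5° = -0.62863, so δ = -38.949°.
cos h₀ = −tan(-58.5°) tan(-38.949°) = -1.3191 ≤ −1 ⇒ polar day, h₀ = π.
Bracket: h₀ sin ϕ sin δ + cos ϕ cos δ sin h₀ = 3.1416×-0.85264×-0.62863 + 0.52250×0.77770×0.00000 = 1.683882 + 0.000000 = 1.683882.
Q̄ = (S_0/π) × [bracket] = (2057/π) × 1.683882 = 1103 W/m².

Q̄ ≈ 1.10e+03 W/m²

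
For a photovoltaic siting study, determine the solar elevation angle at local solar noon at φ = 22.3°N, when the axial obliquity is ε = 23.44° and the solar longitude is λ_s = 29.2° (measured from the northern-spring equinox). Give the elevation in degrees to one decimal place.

78.9°

Solar declination: sin δ = sin ε · sin λ_s = sin 23.44° × sin 29.2° = 0.19406, so δ = +11.190°.
At local noon the hour angle is zero, so the zenith angle equals |φ − δ| = |+22.3° − (+11.190°)| = 11.110°.
Elevation = 90° − 11.110° = 78.9°.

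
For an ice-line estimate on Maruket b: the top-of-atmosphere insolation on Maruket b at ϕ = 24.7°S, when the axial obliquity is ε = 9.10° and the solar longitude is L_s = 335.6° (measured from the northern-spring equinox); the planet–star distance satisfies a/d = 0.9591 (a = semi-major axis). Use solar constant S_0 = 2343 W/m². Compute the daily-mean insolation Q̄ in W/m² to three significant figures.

Q̄ ≈ 652 W/m²

Solar declination: sin δ = sin ε · sin L_s = sin 9.10° × sin 335.6° = -0.06534, so δ = -3.746°.
cos h₀ = −tan(-24.7°) tan(-3.746°) = -0.0301, h₀ = 1.6009 rad.
Bracket: h₀ sin ϕ sin δ + cos ϕ cos δ sin h₀ = 1.6009×-0.41787×-0.06534 + 0.90851×0.99786×0.99955 = 0.043710 + 0.906158 = 0.949868.
Inverse-square distance factor (a/d)² = 0.9591² = 0.919873.
Q̄ = (S_0/π) × 0.919873 × [bracket] = (2343/π) × 0.919873 × 0.949868 = 651.6 W/m².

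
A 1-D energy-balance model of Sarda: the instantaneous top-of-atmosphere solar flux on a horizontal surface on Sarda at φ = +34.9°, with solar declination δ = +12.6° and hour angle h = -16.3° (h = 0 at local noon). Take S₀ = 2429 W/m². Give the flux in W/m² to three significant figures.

2.17e+03 W/m²

cos θ_z = sin φ sin δ + cos φ cos δ cos h = 0.124810 + 0.768228 = 0.893038.
Flux = S₀ · cos θ_z = 2429 × 0.893038 = 2169 W/m².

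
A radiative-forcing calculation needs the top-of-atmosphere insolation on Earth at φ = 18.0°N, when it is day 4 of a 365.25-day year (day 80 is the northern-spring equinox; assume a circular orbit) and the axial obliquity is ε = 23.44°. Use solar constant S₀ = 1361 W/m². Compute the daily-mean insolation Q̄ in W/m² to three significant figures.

Solar longitude: λ_s = 360° × (4 − 80)/365.25 = -74.908°, i.e. -74.908° + 360° = 285.092°.
sin δ = sin 23.44° × sin 285.092° = -0.38407, so δ = -22.586°.
cos H₀ = −tan(+18.0°) tan(-22.586°) = 0.1352, H₀ = 1.4352 rad.
Bracket: H₀ sin φ sin δ + cos φ cos δ sin H₀ = 1.4352×0.30902×-0.38407 + 0.95106×0.92330×0.99082 = -0.170337 + 0.870053 = 0.699716.
Q̄ = (S₀/π) × [bracket] = (1361/π) × 0.699716 = 303.1 W/m².

Q̄ ≈ 303 W/m²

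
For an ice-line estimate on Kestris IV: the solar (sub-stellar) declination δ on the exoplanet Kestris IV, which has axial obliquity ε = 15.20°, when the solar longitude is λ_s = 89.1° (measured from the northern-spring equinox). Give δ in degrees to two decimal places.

sin δ = sin ε · sin λ_s = sin 15.20° × sin 89.1° = 0.262157.
δ = arcsin(0.262157) = +15.20°.

δ = +15.20°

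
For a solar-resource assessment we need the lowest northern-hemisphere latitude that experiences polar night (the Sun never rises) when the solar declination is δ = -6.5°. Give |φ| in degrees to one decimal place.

Polar night requires cos H₀ = −tan φ tan δ ≥ 1, i.e. tan φ tan δ ≤ −1.
The boundary is |tan φ| · |tan δ| = 1, so |φ| = 90° − |δ| = 90° − 6.5° = 83.5° in the northern hemisphere.

|φ| = 83.5°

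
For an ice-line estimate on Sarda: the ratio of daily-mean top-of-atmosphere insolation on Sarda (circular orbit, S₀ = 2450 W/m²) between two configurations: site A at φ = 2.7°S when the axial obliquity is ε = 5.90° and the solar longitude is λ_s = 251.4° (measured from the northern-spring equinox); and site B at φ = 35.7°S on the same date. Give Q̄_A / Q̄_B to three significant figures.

Q̄_A / Q̄_B ≈ 1.11

— Configuration A (φ=-2.7°):
Solar declination: sin δ = sin ε · sin λ_s = sin 5.90° × sin 251.4° = -0.09742, so δ = -5.591°.
cos H₀ = −tan(-2.7°) tan(-5.591°) = -0.0046, H₀ = 1.5754 rad.
Bracket: H₀ sin φ sin δ + cos φ cos δ sin H₀ = 1.5754×-0.04711×-0.09742 + 0.99889×0.99524×0.99999 = 0.007230 + 0.994125 = 1.001355.
Q̄ = (S₀/π) × [bracket] = (2450/π) × 1.001355 = 780.92 W/m².
— Configuration B (φ=-35.7°):
cos H₀ = −tan(-35.7°) tan(-5.591°) = -0.0703, H₀ = 1.6412 rad.
Bracket: H₀ sin φ sin δ + cos φ cos δ sin H₀ = 1.6412×-0.58354×-0.09742 + 0.81208×0.99524×0.99752 = 0.093300 + 0.806210 = 0.899510.
Q̄ = (S₀/π) × [bracket] = (2450/π) × 0.899510 = 701.49 W/m².
Ratio Q̄_A / Q̄_B = 780.92 / 701.49 = 1.113.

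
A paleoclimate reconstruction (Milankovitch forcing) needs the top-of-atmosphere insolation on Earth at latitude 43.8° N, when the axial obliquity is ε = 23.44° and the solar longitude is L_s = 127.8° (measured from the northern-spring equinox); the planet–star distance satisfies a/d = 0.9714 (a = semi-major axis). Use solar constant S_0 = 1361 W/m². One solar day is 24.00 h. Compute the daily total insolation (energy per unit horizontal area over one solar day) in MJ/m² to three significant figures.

Solar declination: sin δ = sin ε · sin L_s = sin 23.44° × sin 127.8° = 0.31431, so δ = +18.319°.
cos h₀ = −tan(+43.8°) tan(+18.319°) = -0.3175, h₀ = 1.8939 rad.
Bracket: h₀ sin ϕ sin δ + cos ϕ cos δ sin h₀ = 1.8939×0.69214×0.31431 + 0.72176×0.94932×0.94826 = 0.412011 + 0.649730 = 1.061741.
Inverse-square distance factor (a/d)² = 0.9714² = 0.943618.
Q̄ = (S_0/π) × 0.943618 × [bracket] = (1361/π) × 0.943618 × 1.061741 = 434.03 W/m².
Daily total = Q̄ × 24.00 h × 3600 s/h = 434.03 × 24.00 × 3600 / 10⁶ = 37.50 MJ/m².

37.5 MJ/m²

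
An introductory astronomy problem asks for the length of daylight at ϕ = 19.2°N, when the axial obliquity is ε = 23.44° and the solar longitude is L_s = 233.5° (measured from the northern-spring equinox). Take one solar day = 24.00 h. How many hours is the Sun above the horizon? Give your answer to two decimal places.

Solar declination: sin δ = sin ε · sin L_s = sin 23.44° × sin 233.5° = -0.31977, so δ = -18.649°.
cos h₀ = −tan ϕ · tan δ = −tan(+19.2°) × tan(-18.649°) = 0.1175, so h₀ = 1.4530 rad = 83.25°.
Daylight = 2h₀/(2π) × 24.00 h = (1.4530/π) × 24.00 = 11.10 h.

11.10 h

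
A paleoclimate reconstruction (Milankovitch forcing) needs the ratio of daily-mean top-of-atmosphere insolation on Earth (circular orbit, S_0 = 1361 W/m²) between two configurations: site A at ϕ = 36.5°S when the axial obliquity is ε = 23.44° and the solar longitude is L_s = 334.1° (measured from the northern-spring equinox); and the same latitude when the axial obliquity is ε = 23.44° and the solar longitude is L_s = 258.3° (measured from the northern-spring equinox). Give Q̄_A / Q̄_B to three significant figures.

— Configuration A (ϕ=-36.5°):
Solar declination: sin δ = sin ε · sin L_s = sin 23.44° × sin 334.1° = -0.17375, so δ = -10.006°.
cos h₀ = −tan(-36.5°) tan(-10.006°) = -0.1306, h₀ = 1.7017 rad.
Bracket: h₀ sin ϕ sin δ + cos ϕ cos δ sin h₀ = 1.7017×-0.59482×-0.17375 + 0.80386×0.98479×0.99144 = 0.175871 + 0.784857 = 0.960728.
Q̄ = (S_0/π) × [bracket] = (1361/π) × 0.960728 = 416.21 W/m².
— Configuration B (ϕ=-36.5°):
Solar declination: sin δ = sin ε · sin L_s = sin 23.44° × sin 258.3° = -0.38952, so δ = -22.925°.
cos h₀ = −tan(-36.5°) tan(-22.925°) = -0.3130, h₀ = 1.8891 rad.
Bracket: h₀ sin ϕ sin δ + cos ϕ cos δ sin h₀ = 1.8891×-0.59482×-0.38952 + 0.80386×0.92102×0.94977 = 0.437694 + 0.703182 = 1.140876.
Q̄ = (S_0/π) × [bracket] = (1361/π) × 1.140876 = 494.25 W/m².
Ratio Q̄_A / Q̄_B = 416.21 / 494.25 = 0.8421.

Q̄_A / Q̄_B ≈ 0.842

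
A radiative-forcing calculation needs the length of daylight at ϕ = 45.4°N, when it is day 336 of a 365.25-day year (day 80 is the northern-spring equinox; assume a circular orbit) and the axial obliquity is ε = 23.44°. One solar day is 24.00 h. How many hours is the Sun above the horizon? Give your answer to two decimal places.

Solar longitude: L_s = 360° × (336 − 80)/365.25 = 252.320°.
sin δ = sin 23.44° × sin 252.320° = -0.37900, so δ = -22.272°.
cos h₀ = −tan ϕ · tan δ = −tan(+45.4°) × tan(-22.272°) = 0.4153, so h₀ = 1.1425 rad = 65.46°.
Daylight = 2h₀/(2π) × 24.00 h = (1.1425/π) × 24.00 = 8.73 h.

8.73 h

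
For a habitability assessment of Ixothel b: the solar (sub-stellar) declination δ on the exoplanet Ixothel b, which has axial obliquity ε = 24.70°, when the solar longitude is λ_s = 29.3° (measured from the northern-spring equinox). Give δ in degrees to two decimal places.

sin δ = sin ε · sin λ_s = sin 24.70° × sin 29.3° = 0.204497.
δ = arcsin(0.204497) = +11.80°.

δ = +11.80°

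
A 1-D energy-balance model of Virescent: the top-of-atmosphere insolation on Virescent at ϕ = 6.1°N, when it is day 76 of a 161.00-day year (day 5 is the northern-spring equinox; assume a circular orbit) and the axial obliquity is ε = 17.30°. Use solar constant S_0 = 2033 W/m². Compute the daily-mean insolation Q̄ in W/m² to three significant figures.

Solar longitude: L_s = 360° × (76 − 5)/161.00 = 158.758°.
sin δ = sin 17.30° × sin 158.758° = 0.10774, so δ = +6.185°.
cos h₀ = −tan(+6.1°) tan(+6.185°) = -0.0116, h₀ = 1.5824 rad.
Bracket: h₀ sin ϕ sin δ + cos ϕ cos δ sin h₀ = 1.5824×0.10626×0.10774 + 0.99434×0.99418×0.99993 = 0.018116 + 0.988484 = 1.006600.
Q̄ = (S_0/π) × [bracket] = (2033/π) × 1.006600 = 651.4 W/m².

Q̄ ≈ 651 W/m²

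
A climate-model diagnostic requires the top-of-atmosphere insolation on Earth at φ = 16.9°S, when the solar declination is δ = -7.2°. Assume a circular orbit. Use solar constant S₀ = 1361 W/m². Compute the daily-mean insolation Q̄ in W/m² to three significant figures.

Q̄ ≈ 436 W/m²

cos H₀ = −tan(-16.9°) tan(-7.200°) = -0.0384, H₀ = 1.6092 rad.
Bracket: H₀ sin φ sin δ + cos φ cos δ sin H₀ = 1.6092×-0.29070×-0.12533 + 0.95681×0.99211×0.99926 = 0.058629 + 0.948558 = 1.007187.
Q̄ = (S₀/π) × [bracket] = (1361/π) × 1.007187 = 436.3 W/m².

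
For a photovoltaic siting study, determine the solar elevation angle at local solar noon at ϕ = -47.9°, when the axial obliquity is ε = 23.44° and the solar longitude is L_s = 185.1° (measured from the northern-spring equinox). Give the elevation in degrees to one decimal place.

44.1°

Solar declination: sin δ = sin ε · sin L_s = sin 23.44° × sin 185.1° = -0.03536, so δ = -2.026°.
At local noon the hour angle is zero, so the zenith angle equals |ϕ − δ| = |-47.9° − (-2.026°)| = 45.874°.
Elevation = 90° − 45.874° = 44.1°.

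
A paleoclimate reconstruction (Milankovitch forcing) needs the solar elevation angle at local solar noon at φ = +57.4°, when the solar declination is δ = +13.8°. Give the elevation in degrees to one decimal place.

46.4°

At local noon the hour angle is zero, so the zenith angle equals |φ − δ| = |+57.4° − (+13.800°)| = 43.600°.
Elevation = 90° − 43.600° = 46.4°.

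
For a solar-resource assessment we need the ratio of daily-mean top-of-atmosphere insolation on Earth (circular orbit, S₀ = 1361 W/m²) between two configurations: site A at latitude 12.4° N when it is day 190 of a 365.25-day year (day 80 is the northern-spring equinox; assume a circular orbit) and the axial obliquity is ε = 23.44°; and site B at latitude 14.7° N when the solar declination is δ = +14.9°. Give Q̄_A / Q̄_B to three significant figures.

— Configuration A (φ=+12.4°):
Solar longitude: λ_s = 360° × (190 − 80)/365.25 = 108.419°.
sin δ = sin 23.44° × sin 108.419° = 0.37741, so δ = +22.173°.
cos H₀ = −tan(+12.4°) tan(+22.173°) = -0.0896, H₀ = 1.6605 rad.
Bracket: H₀ sin φ sin δ + cos φ cos δ sin H₀ = 1.6605×0.21474×0.37741 + 0.97667×0.92605×0.99598 = 0.134575 + 0.900809 = 1.035384.
Q̄ = (S₀/π) × [bracket] = (1361/π) × 1.035384 = 448.55 W/m².
— Configuration B (φ=+14.7°):
cos H₀ = −tan(+14.7°) tan(+14.900°) = -0.0698, H₀ = 1.6407 rad.
Bracket: H₀ sin φ sin δ + cos φ cos δ sin H₀ = 1.6407×0.25376×0.25713 + 0.96727×0.96638×0.99756 = 0.107055 + 0.932470 = 1.039525.
Q̄ = (S₀/π) × [bracket] = (1361/π) × 1.039525 = 450.34 W/m².
Ratio Q̄_A / Q̄_B = 448.55 / 450.34 = 0.9960.

Q̄_A / Q̄_B ≈ 0.996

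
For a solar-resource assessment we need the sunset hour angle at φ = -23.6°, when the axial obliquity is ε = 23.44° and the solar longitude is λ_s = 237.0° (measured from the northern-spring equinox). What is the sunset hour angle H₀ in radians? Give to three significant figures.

H₀ = 1.73 rad

Solar declination: sin δ = sin ε · sin λ_s = sin 23.44° × sin 237.0° = -0.33361, so δ = -19.488°.
cos H₀ = −tan φ · tan δ = −tan(-23.6°) × tan(-19.488°) = -0.1546, so H₀ = 1.7260 rad = 98.89°.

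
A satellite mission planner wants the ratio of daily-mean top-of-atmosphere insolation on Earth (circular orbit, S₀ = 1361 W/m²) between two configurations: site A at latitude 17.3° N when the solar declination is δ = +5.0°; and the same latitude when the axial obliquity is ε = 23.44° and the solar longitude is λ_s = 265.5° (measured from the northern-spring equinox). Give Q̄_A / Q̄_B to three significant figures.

— Configuration A (φ=+17.3°):
cos H₀ = −tan(+17.3°) tan(+5.000°) = -0.0272, H₀ = 1.5980 rad.
Bracket: H₀ sin φ sin δ + cos φ cos δ sin H₀ = 1.5980×0.29737×0.08716 + 0.95476×0.99619×0.99963 = 0.041418 + 0.950770 = 0.992188.
Q̄ = (S₀/π) × [bracket] = (1361/π) × 0.992188 = 429.84 W/m².
— Configuration B (φ=+17.3°):
Solar declination: sin δ = sin ε · sin λ_s = sin 23.44° × sin 265.5° = -0.39656, so δ = -23.363°.
cos H₀ = −tan(+17.3°) tan(-23.363°) = 0.1345, H₀ = 1.4358 rad.
Bracket: H₀ sin φ sin δ + cos φ cos δ sin H₀ = 1.4358×0.29737×-0.39656 + 0.95476×0.91801×0.99091 = -0.169317 + 0.868512 = 0.699195.
Q̄ = (S₀/π) × [bracket] = (1361/π) × 0.699195 = 302.91 W/m².
Ratio Q̄_A / Q̄_B = 429.84 / 302.91 = 1.419.

Q̄_A / Q̄_B ≈ 1.42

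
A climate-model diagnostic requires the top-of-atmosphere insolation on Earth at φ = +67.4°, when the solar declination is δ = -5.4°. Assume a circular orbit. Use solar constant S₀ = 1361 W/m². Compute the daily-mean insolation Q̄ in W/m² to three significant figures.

cos H₀ = −tan(+67.4°) tan(-5.400°) = 0.2271, H₀ = 1.3417 rad.
Bracket: H₀ sin φ sin δ + cos φ cos δ sin H₀ = 1.3417×0.92321×-0.09411 + 0.38430×0.99556×0.97387 = -0.116571 + 0.372597 = 0.256026.
Q̄ = (S₀/π) × [bracket] = (1361/π) × 0.256026 = 110.9 W/m².

Q̄ ≈ 111 W/m²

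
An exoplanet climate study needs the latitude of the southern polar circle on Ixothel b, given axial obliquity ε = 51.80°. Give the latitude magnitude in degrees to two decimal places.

The polar circle is the lowest latitude that experiences at least one full rotation of continuous darkness at the northern-summer solstice; it lies at |ϕ| = 90° − ε = 90° − 51.80° = 38.20°.

38.20°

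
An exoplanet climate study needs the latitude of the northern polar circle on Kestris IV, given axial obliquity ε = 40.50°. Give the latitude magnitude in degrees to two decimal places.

49.50°

The polar circle is the lowest latitude that experiences at least one full rotation of continuous daylight at the northern-summer solstice; it lies at |φ| = 90° − ε = 90° − 40.50° = 49.50°.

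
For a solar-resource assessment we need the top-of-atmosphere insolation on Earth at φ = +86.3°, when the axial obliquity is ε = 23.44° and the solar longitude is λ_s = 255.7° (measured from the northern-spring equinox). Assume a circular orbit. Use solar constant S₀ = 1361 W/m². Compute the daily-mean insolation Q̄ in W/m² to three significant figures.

Solar declination: sin δ = sin ε · sin λ_s = sin 23.44° × sin 255.7° = -0.38546, so δ = -22.673°.
cos H₀ = −tan(+86.3°) tan(-22.673°) = 6.4599 ≥ 1 ⇒ polar night, H₀ = 0 and Q̄ = 0.

Q̄ ≈ 0.00 W/m²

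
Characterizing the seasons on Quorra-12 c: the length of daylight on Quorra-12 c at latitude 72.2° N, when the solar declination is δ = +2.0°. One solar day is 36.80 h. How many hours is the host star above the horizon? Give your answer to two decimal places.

19.68 h

cos h₀ = −tan ϕ · tan δ = −tan(+72.2°) × tan(+2.000°) = -0.1088, so h₀ = 1.6798 rad = 96.24°.
Daylight = 2h₀/(2π) × 36.80 h = (1.6798/π) × 36.80 = 19.68 h.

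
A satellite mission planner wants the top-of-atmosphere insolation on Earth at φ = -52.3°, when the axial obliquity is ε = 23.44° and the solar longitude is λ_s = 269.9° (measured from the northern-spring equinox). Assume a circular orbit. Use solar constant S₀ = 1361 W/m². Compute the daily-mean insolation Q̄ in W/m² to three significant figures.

Q̄ ≈ 497 W/m²

Solar declination: sin δ = sin ε · sin λ_s = sin 23.44° × sin 269.9° = -0.39779, so δ = -23.440°.
cos H₀ = −tan(-52.3°) tan(-23.440°) = -0.5610, H₀ = 2.1664 rad.
Bracket: H₀ sin φ sin δ + cos φ cos δ sin H₀ = 2.1664×-0.79122×-0.39779 + 0.61153×0.91748×0.82784 = 0.681851 + 0.464473 = 1.146324.
Q̄ = (S₀/π) × [bracket] = (1361/π) × 1.146324 = 496.6 W/m².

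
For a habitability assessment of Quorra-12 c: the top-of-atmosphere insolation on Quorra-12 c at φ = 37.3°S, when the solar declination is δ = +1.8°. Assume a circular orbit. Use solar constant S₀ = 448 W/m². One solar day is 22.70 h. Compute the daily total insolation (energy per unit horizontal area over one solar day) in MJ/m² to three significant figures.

8.92 MJ/m²

cos H₀ = −tan(-37.3°) tan(+1.800°) = 0.0239, H₀ = 1.5469 rad.
Bracket: H₀ sin φ sin δ + cos φ cos δ sin H₀ = 1.5469×-0.60599×0.03141 + 0.79547×0.99951×0.99971 = -0.029444 + 0.794850 = 0.765406.
Q̄ = (S₀/π) × [bracket] = (448/π) × 0.765406 = 109.15 W/m².
Daily total = Q̄ × 22.70 h × 3600 s/h = 109.15 × 22.70 × 3600 / 10⁶ = 8.920 MJ/m².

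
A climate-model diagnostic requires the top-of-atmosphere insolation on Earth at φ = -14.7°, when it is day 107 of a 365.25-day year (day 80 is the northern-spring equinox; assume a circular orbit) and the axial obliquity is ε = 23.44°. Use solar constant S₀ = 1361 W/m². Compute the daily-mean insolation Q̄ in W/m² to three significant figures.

Solar longitude: λ_s = 360° × (107 − 80)/365.25 = 26.612°.
sin δ = sin 23.44° × sin 26.612° = 0.17819, so δ = +10.264°.
cos H₀ = −tan(-14.7°) tan(+10.264°) = 0.0475, H₀ = 1.5233 rad.
Bracket: H₀ sin φ sin δ + cos φ cos δ sin H₀ = 1.5233×-0.25376×0.17819 + 0.96727×0.98400×0.99887 = -0.068880 + 0.950718 = 0.881838.
Q̄ = (S₀/π) × [bracket] = (1361/π) × 0.881838 = 382.0 W/m².

Q̄ ≈ 382 W/m²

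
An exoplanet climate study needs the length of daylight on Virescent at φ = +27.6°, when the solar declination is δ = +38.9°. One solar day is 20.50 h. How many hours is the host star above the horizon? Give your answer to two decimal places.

13.09 h

cos H₀ = −tan φ · tan δ = −tan(+27.6°) × tan(+38.900°) = -0.4218, so H₀ = 2.0063 rad = 114.95°.
Daylight = 2H₀/(2π) × 20.50 h = (2.0063/π) × 20.50 = 13.09 h.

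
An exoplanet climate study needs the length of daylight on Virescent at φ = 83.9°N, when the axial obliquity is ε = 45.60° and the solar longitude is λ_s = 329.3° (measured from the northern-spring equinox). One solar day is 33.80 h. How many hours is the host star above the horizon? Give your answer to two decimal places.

Solar declination: sin δ = sin ε · sin λ_s = sin 45.60° × sin 329.3° = -0.36477, so δ = -21.393°.
cos H₀ = −tan φ · tan δ = 3.6658 ≥ 1, so the host star never rises (polar night) and H₀ = 0.
Daylight = 2H₀/(2π) × 33.80 h = (0.0000/π) × 33.80 = 0.00 h.

0.00 h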